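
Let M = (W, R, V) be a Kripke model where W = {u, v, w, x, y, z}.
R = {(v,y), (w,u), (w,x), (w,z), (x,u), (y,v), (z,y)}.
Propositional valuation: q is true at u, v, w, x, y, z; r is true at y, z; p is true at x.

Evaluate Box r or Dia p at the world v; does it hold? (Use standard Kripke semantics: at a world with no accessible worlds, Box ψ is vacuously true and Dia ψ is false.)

Yes

Recall that Box ψ holds at a world iff ψ holds at every accessible world, and Dia ψ holds iff ψ holds at some accessible world.
At v: Box r is true, Dia p is false, so Box r or Dia p is true.
  At v: Box r requires r at every successor {y}.
    At y: r is true.
  So Box r is true at v.
  At v: Dia p requires p at some successor in {y}.
    At y: p is false.
  So Dia p is false at v.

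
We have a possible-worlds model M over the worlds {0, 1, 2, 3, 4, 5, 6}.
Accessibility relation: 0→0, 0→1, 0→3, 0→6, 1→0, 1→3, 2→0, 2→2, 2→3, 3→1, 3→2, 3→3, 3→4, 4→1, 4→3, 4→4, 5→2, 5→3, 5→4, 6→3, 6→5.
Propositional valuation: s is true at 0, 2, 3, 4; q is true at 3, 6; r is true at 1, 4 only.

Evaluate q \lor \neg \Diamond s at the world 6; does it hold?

Recall that \Diamond ψ holds at a world iff ψ holds at some accessible world.
At 6: q is true, \neg \Diamond s is false, so q \lor \neg \Diamond s is true.
  At 6: \Diamond s is true, so \neg \Diamond s is false.
    At 6: \Diamond s requires s at some successor in {3, 5}.
      s holds at 3, so \Diamond s is true at 6.

Yes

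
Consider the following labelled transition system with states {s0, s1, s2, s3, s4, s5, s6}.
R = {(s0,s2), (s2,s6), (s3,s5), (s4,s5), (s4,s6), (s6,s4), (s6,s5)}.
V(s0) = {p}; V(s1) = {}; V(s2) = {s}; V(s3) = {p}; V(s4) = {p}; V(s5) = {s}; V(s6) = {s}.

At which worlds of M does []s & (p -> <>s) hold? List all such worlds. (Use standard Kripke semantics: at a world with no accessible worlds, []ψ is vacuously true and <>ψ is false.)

Recall that []ψ holds at a world iff ψ holds at every accessible world, and <>ψ holds iff ψ holds at some accessible world.
Let φ = []s & (p -> <>s). Evaluate φ at each world:
  s0 (successors {s2}): φ is true.
  s1 (successors ∅): φ is true.
  s2 (successors {s6}): φ is true.
  s3 (successors {s5}): φ is true.
  s4 (successors {s5, s6}): φ is true.
  s5 (successors ∅): φ is true.
  s6 (successors {s4, s5}): φ is false.
For instance, at s0:
  At s0: []s is true, p -> <>s is true, so []s & (p -> <>s) is true.
    At s0: []s requires s at every successor {s2}.
      At s2: s is true.
    So []s is true at s0.
    At s0: p is true, <>s is true, so p -> <>s is true.
      At s0: <>s requires s at some successor in {s2}.
        s holds at s2, so <>s is true at s0.
Satisfying worlds: {s0, s1, s2, s3, s4, s5}

s0, s1, s2, s3, s4, s5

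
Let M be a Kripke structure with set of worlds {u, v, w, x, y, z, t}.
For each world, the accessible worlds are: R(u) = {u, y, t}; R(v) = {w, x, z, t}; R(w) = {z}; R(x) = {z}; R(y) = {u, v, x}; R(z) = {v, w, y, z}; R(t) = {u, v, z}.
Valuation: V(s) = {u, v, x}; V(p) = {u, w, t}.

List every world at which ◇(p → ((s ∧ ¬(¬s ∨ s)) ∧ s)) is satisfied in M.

Let φ = ◇(p → ((s ∧ ¬(¬s ∨ s)) ∧ s)). Evaluate φ at each world:
  u (successors {u, y, t}): φ is true.
  v (successors {w, x, z, t}): φ is true.
  w (successors {z}): φ is true.
  x (successors {z}): φ is true.
  y (successors {u, v, x}): φ is true.
  z (successors {v, w, y, z}): φ is true.
  t (successors {u, v, z}): φ is true.
For instance, at w:
  At w: ◇(p → ((s ∧ ¬(¬s ∨ s)) ∧ s)) requires p → ((s ∧ ¬(¬s ∨ s)) ∧ s) at some successor in {z}.
    p → ((s ∧ ¬(¬s ∨ s)) ∧ s) holds at z, so ◇(p → ((s ∧ ¬(¬s ∨ s)) ∧ s)) is true at w.
Satisfying worlds: {u, v, w, x, y, z, t}

u, v, w, x, y, z, t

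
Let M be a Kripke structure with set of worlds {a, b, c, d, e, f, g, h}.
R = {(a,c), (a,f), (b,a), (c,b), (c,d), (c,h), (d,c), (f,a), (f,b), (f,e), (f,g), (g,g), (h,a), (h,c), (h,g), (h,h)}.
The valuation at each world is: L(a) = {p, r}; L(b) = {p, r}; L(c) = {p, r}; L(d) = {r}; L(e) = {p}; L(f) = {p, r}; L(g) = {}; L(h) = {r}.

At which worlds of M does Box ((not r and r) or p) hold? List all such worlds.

Let φ = Box ((not r and r) or p). Evaluate φ at each world:
  a (successors {c, f}): φ is true.
  b (successors {a}): φ is true.
  c (successors {b, d, h}): φ is false.
  d (successors {c}): φ is true.
  e (successors ∅): φ is true.
  f (successors {a, b, e, g}): φ is false.
  g (successors {g}): φ is false.
  h (successors {a, c, g, h}): φ is false.
For instance, at b:
  At b: Box ((not r and r) or p) requires (not r and r) or p at every successor {a}.
    At a: (not r and r) or p is true.
  So Box ((not r and r) or p) is true at b.
Satisfying worlds: {a, b, d, e}

a, b, d, e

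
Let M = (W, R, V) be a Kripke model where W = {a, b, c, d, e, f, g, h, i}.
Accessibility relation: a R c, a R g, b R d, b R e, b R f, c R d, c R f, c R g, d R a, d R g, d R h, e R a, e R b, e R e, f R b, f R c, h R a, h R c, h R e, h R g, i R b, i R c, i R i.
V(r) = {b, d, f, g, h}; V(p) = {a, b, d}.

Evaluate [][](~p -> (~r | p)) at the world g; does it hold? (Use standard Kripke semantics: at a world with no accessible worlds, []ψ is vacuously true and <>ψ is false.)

At g: no accessible worlds, so [][](~p -> (~r | p)) holds vacuously.

Yes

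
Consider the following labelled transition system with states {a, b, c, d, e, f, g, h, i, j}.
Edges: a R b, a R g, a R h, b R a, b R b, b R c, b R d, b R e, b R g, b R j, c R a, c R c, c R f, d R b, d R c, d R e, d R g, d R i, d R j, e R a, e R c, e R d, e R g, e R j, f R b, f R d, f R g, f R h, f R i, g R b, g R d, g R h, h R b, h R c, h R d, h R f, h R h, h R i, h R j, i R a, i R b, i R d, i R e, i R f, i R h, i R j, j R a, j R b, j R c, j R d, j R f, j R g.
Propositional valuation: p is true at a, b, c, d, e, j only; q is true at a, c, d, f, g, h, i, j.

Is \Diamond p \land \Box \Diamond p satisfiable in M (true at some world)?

Yes

Let φ = \Diamond p \land \Box \Diamond p. Evaluate φ at each world:
  a (successors {b, g, h}): φ is true.
  b (successors {a, b, c, d, e, g, j}): φ is true.
  c (successors {a, c, f}): φ is true.
  d (successors {b, c, e, g, i, j}): φ is true.
  e (successors {a, c, d, g, j}): φ is true.
  f (successors {b, d, g, h, i}): φ is true.
  g (successors {b, d, h}): φ is true.
  h (successors {b, c, d, f, h, i, j}): φ is true.
  i (successors {a, b, d, e, f, h, j}): φ is true.
  j (successors {a, b, c, d, f, g}): φ is true.
Detail at a (witness):
  At a: \Diamond p is true, \Box \Diamond p is true, so \Diamond p \land \Box \Diamond p is true.
    At a: \Diamond p requires p at some successor in {b, g, h}.
      p holds at b, so \Diamond p is true at a.
    At a: \Box \Diamond p requires \Diamond p at every successor {b, g, h}.
      At b: \Diamond p is true.
      At g: \Diamond p is true.
      At h: \Diamond p is true.
    So \Box \Diamond p is true at a.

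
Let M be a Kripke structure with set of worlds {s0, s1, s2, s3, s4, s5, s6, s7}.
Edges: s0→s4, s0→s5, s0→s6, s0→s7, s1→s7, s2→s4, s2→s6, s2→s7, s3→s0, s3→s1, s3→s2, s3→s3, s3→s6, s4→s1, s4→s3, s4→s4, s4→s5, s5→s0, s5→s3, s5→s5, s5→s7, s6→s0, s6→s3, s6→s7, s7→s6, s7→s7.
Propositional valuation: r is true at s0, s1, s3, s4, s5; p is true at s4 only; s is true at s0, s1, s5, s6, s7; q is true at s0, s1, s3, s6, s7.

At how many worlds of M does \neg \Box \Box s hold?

7

Recall that \Box ψ holds at a world iff ψ holds at every accessible world, and \Diamond ψ holds iff ψ holds at some accessible world.
Let φ = \neg \Box \Box s. Evaluate φ at each world:
  s0 (successors {s4, s5, s6, s7}): φ is true.
  s1 (successors {s7}): φ is false.
  s2 (successors {s4, s6, s7}): φ is true.
  s3 (successors {s0, s1, s2, s3, s6}): φ is true.
  s4 (successors {s1, s3, s4, s5}): φ is true.
  s5 (successors {s0, s3, s5, s7}): φ is true.
  s6 (successors {s0, s3, s7}): φ is true.
  s7 (successors {s6, s7}): φ is true.
For instance, at s0:
  At s0: \Box \Box s is false, so \neg \Box \Box s is true.
    At s0: \Box \Box s requires \Box s at every successor {s4, s5, s6, s7}.
      \Box s fails at s4, so \Box \Box s is false at s0.
Satisfying worlds: {s0, s2, s3, s4, s5, s6, s7}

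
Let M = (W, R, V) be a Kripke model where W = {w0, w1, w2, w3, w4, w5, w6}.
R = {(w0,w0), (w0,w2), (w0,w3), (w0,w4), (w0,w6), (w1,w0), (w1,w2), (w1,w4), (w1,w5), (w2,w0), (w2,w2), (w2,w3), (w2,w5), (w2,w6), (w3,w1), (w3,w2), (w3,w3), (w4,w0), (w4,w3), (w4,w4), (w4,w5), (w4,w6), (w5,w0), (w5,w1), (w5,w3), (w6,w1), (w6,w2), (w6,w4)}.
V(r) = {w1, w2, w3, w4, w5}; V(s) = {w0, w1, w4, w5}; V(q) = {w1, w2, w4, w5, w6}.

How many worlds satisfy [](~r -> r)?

2

Let φ = [](~r -> r). Evaluate φ at each world:
  w0 (successors {w0, w2, w3, w4, w6}): φ is false.
  w1 (successors {w0, w2, w4, w5}): φ is false.
  w2 (successors {w0, w2, w3, w5, w6}): φ is false.
  w3 (successors {w1, w2, w3}): φ is true.
  w4 (successors {w0, w3, w4, w5, w6}): φ is false.
  w5 (successors {w0, w1, w3}): φ is false.
  w6 (successors {w1, w2, w4}): φ is true.
For instance, at w6:
  At w6: [](~r -> r) requires ~r -> r at every successor {w1, w2, w4}.
    At w1: ~r -> r is true.
    At w2: ~r -> r is true.
    At w4: ~r -> r is true.
  So [](~r -> r) is true at w6.
Satisfying worlds: {w3, w6}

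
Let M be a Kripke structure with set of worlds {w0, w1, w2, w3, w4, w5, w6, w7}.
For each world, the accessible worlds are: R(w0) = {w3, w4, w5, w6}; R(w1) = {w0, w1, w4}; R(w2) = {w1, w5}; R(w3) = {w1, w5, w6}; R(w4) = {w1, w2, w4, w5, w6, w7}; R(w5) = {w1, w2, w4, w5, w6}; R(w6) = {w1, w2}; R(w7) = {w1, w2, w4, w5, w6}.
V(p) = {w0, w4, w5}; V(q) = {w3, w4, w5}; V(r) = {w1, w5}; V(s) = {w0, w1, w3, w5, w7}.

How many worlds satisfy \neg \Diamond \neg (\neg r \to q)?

1

Let φ = \neg \Diamond \neg (\neg r \to q). Evaluate φ at each world:
  w0 (successors {w3, w4, w5, w6}): φ is false.
  w1 (successors {w0, w1, w4}): φ is false.
  w2 (successors {w1, w5}): φ is true.
  w3 (successors {w1, w5, w6}): φ is false.
  w4 (successors {w1, w2, w4, w5, w6, w7}): φ is false.
  w5 (successors {w1, w2, w4, w5, w6}): φ is false.
  w6 (successors {w1, w2}): φ is false.
  w7 (successors {w1, w2, w4, w5, w6}): φ is false.
For instance, at w3:
  At w3: \Diamond \neg (\neg r \to q) is true, so \neg \Diamond \neg (\neg r \to q) is false.
    At w3: \Diamond \neg (\neg r \to q) requires \neg (\neg r \to q) at some successor in {w1, w5, w6}.
      \neg (\neg r \to q) holds at w6, so \Diamond \neg (\neg r \to q) is true at w3.
Satisfying worlds: {w2}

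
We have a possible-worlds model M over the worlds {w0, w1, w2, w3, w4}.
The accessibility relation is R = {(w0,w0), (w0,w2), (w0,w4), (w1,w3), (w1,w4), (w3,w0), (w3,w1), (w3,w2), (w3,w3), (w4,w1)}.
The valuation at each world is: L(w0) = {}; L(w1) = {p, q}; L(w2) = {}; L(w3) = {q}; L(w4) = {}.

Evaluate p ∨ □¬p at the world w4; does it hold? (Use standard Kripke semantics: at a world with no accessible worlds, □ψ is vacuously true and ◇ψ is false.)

No

At w4: p is false, □¬p is false, so p ∨ □¬p is false.
  At w4: □¬p requires ¬p at every successor {w1}.
    ¬p fails at w1, so □¬p is false at w4.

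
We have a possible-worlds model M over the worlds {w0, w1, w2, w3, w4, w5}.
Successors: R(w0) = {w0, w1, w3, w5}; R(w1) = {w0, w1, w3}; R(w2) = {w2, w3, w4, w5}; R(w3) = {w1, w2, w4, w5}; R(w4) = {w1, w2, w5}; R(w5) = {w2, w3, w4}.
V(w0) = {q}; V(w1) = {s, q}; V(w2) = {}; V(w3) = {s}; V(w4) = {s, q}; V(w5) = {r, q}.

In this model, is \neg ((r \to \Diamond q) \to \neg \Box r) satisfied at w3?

At w3: (r \to \Diamond q) \to \neg \Box r is true, so \neg ((r \to \Diamond q) \to \neg \Box r) is false.
  At w3: r \to \Diamond q is true, \neg \Box r is true, so (r \to \Diamond q) \to \neg \Box r is true.
    At w3: r is false, \Diamond q is true, so r \to \Diamond q is true.
      At w3: \Diamond q requires q at some successor in {w1, w2, w4, w5}.
        q holds at w1, so \Diamond q is true at w3.
    At w3: \Box r is false, so \neg \Box r is true.
      At w3: \Box r requires r at every successor {w1, w2, w4, w5}.
        r fails at w1, so \Box r is false at w3.

No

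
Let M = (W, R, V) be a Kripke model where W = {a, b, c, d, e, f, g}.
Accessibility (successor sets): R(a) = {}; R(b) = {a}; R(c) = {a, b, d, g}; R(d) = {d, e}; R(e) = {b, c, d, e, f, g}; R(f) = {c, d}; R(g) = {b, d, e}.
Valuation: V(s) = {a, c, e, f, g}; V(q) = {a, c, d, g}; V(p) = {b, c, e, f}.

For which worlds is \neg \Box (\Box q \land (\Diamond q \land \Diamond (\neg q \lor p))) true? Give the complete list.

Recall that \Box ψ holds at a world iff ψ holds at every accessible world, and \Diamond ψ holds iff ψ holds at some accessible world.
Let φ = \neg \Box (\Box q \land (\Diamond q \land \Diamond (\neg q \lor p))). Evaluate φ at each world:
  a (successors ∅): φ is false.
  b (successors {a}): φ is true.
  c (successors {a, b, d, g}): φ is true.
  d (successors {d, e}): φ is true.
  e (successors {b, c, d, e, f, g}): φ is true.
  f (successors {c, d}): φ is true.
  g (successors {b, d, e}): φ is true.
For instance, at e:
  At e: \Box (\Box q \land (\Diamond q \land \Diamond (\neg q \lor p))) is false, so \neg \Box (\Box q \land (\Diamond q \land \Diamond (\neg q \lor p))) is true.
    At e: \Box (\Box q \land (\Diamond q \land \Diamond (\neg q \lor p))) requires \Box q \land (\Diamond q \land \Diamond (\neg q \lor p)) at every successor {b, c, d, e, f, g}.
      \Box q \land (\Diamond q \land \Diamond (\neg q \lor p)) fails at b, so \Box (\Box q \land (\Diamond q \land \Diamond (\neg q \lor p))) is false at e.
Satisfying worlds: {b, c, d, e, f, g}

b, c, d, e, f, g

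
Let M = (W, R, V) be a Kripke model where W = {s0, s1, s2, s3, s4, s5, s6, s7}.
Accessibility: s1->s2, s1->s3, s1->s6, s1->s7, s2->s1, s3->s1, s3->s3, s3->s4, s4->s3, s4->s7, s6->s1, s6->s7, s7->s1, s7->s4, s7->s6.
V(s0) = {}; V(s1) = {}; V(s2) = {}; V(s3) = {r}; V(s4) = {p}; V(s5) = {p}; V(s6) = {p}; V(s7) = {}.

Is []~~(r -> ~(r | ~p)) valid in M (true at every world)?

No

Let φ = []~~(r -> ~(r | ~p)). Evaluate φ at each world:
  s0 (successors ∅): φ is true.
  s1 (successors {s2, s3, s6, s7}): φ is false.
  s2 (successors {s1}): φ is true.
  s3 (successors {s1, s3, s4}): φ is false.
  s4 (successors {s3, s7}): φ is false.
  s5 (successors ∅): φ is true.
  s6 (successors {s1, s7}): φ is true.
  s7 (successors {s1, s4, s6}): φ is true.
Detail at s1 (counterexample):
  At s1: []~~(r -> ~(r | ~p)) requires ~~(r -> ~(r | ~p)) at every successor {s2, s3, s6, s7}.
    ~~(r -> ~(r | ~p)) fails at s3, so []~~(r -> ~(r | ~p)) is false at s1.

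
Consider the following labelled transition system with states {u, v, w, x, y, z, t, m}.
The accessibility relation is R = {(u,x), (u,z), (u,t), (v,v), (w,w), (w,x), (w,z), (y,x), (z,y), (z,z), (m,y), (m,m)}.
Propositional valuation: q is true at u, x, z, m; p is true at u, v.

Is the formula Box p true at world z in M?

At z: Box p requires p at every successor {y, z}.
  p fails at y, so Box p is false at z.

No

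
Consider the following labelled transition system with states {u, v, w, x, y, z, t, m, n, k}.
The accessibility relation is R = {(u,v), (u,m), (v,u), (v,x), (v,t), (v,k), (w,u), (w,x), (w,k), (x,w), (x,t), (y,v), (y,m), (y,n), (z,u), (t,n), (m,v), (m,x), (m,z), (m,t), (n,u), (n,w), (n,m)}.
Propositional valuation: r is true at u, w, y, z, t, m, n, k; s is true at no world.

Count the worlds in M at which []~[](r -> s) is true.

8

Let φ = []~[](r -> s). Evaluate φ at each world:
  u (successors {v, m}): φ is true.
  v (successors {u, x, t, k}): φ is false.
  w (successors {u, x, k}): φ is false.
  x (successors {w, t}): φ is true.
  y (successors {v, m, n}): φ is true.
  z (successors {u}): φ is true.
  t (successors {n}): φ is true.
  m (successors {v, x, z, t}): φ is true.
  n (successors {u, w, m}): φ is true.
  k (successors ∅): φ is true.
For instance, at n:
  At n: []~[](r -> s) requires ~[](r -> s) at every successor {u, w, m}.
      At u: [](r -> s) is false, so ~[](r -> s) is true.
      At w: [](r -> s) is false, so ~[](r -> s) is true.
      At m: [](r -> s) is false, so ~[](r -> s) is true.
  So []~[](r -> s) is true at n.
Satisfying worlds: {u, x, y, z, t, m, n, k}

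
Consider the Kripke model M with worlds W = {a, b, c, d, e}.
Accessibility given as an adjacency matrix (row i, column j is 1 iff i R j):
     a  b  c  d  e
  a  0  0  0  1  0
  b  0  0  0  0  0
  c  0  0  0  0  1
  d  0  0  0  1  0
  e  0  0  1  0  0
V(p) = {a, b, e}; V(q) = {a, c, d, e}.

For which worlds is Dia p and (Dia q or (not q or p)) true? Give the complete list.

c

Let φ = Dia p and (Dia q or (not q or p)). Evaluate φ at each world:
  a (successors {d}): φ is false.
  b (successors ∅): φ is false.
  c (successors {e}): φ is true.
  d (successors {d}): φ is false.
  e (successors {c}): φ is false.
For instance, at e:
  At e: Dia p is false, Dia q or (not q or p) is true, so Dia p and (Dia q or (not q or p)) is false.
    At e: Dia p requires p at some successor in {c}.
      At c: p is false.
    So Dia p is false at e.
    At e: Dia q is true, not q or p is true, so Dia q or (not q or p) is true.
      At e: Dia q requires q at some successor in {c}.
        q holds at c, so Dia q is true at e.
Satisfying worlds: {c}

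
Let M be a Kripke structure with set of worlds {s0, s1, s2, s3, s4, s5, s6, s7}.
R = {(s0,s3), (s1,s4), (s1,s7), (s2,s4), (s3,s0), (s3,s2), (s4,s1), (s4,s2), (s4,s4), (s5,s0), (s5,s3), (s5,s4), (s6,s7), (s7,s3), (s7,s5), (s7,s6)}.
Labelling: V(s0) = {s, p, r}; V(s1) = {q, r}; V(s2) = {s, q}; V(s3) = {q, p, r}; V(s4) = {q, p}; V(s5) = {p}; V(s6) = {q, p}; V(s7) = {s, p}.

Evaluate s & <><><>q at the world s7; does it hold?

Yes

Recall that <>ψ holds at a world iff ψ holds at some accessible world.
At s7: s is true, <><><>q is true, so s & <><><>q is true.
  At s7: <><><>q requires <><>q at some successor in {s3, s5, s6}.
    <><>q holds at s3, so <><><>q is true at s7.
      At s3: <><>q requires <>q at some successor in {s0, s2}.
        <>q holds at s0, so <><>q is true at s3.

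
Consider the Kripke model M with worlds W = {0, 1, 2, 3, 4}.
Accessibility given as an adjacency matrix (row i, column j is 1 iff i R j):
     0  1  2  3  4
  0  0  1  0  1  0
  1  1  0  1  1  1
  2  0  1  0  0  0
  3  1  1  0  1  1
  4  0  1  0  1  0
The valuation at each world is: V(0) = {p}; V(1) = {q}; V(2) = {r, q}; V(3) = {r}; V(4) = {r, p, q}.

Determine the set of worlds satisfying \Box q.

2

Let φ = \Box q. Evaluate φ at each world:
  0 (successors {1, 3}): φ is false.
  1 (successors {0, 2, 3, 4}): φ is false.
  2 (successors {1}): φ is true.
  3 (successors {0, 1, 3, 4}): φ is false.
  4 (successors {1, 3}): φ is false.
For instance, at 1:
  At 1: \Box q requires q at every successor {0, 2, 3, 4}.
    q fails at 0, so \Box q is false at 1.
Satisfying worlds: {2}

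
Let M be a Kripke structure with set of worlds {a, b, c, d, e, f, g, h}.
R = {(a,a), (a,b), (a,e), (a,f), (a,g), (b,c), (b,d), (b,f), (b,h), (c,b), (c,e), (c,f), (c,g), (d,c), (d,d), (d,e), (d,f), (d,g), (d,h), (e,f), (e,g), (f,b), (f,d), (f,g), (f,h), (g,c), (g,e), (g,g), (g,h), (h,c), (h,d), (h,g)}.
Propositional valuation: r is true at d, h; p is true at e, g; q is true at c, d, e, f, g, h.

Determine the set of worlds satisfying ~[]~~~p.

Recall that []ψ holds at a world iff ψ holds at every accessible world, and <>ψ holds iff ψ holds at some accessible world.
Let φ = ~[]~~~p. Evaluate φ at each world:
  a (successors {a, b, e, f, g}): φ is true.
  b (successors {c, d, f, h}): φ is false.
  c (successors {b, e, f, g}): φ is true.
  d (successors {c, d, e, f, g, h}): φ is true.
  e (successors {f, g}): φ is true.
  f (successors {b, d, g, h}): φ is true.
  g (successors {c, e, g, h}): φ is true.
  h (successors {c, d, g}): φ is true.
For instance, at d:
  At d: []~~~p is false, so ~[]~~~p is true.
    At d: []~~~p requires ~~~p at every successor {c, d, e, f, g, h}.
      ~~~p fails at e, so []~~~p is false at d.
Satisfying worlds: {a, c, d, e, f, g, h}

a, c, d, e, f, g, h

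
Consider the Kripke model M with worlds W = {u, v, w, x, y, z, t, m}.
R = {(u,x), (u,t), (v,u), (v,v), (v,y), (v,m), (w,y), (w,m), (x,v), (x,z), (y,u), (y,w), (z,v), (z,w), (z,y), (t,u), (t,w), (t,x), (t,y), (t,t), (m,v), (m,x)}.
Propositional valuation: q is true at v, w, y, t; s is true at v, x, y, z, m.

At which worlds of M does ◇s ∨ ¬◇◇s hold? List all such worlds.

Recall that ◇ψ holds at a world iff ψ holds at some accessible world.
Let φ = ◇s ∨ ¬◇◇s. Evaluate φ at each world:
  u (successors {x, t}): φ is true.
  v (successors {u, v, y, m}): φ is true.
  w (successors {y, m}): φ is true.
  x (successors {v, z}): φ is true.
  y (successors {u, w}): φ is false.
  z (successors {v, w, y}): φ is true.
  t (successors {u, w, x, y, t}): φ is true.
  m (successors {v, x}): φ is true.
For instance, at w:
  At w: ◇s is true, ¬◇◇s is false, so ◇s ∨ ¬◇◇s is true.
    At w: ◇s requires s at some successor in {y, m}.
      s holds at y, so ◇s is true at w.
    At w: ◇◇s is true, so ¬◇◇s is false.
      At w: ◇◇s requires ◇s at some successor in {y, m}.
        ◇s holds at m, so ◇◇s is true at w.
Satisfying worlds: {u, v, w, x, z, t, m}

u, v, w, x, z, t, m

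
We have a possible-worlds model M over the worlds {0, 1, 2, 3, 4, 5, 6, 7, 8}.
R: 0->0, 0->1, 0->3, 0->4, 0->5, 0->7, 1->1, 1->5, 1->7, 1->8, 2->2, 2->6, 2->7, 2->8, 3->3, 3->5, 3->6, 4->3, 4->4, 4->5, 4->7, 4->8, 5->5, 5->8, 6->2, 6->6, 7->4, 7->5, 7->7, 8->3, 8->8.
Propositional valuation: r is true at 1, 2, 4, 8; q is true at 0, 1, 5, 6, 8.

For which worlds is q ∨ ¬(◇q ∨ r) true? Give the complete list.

Let φ = q ∨ ¬(◇q ∨ r). Evaluate φ at each world:
  0 (successors {0, 1, 3, 4, 5, 7}): φ is true.
  1 (successors {1, 5, 7, 8}): φ is true.
  2 (successors {2, 6, 7, 8}): φ is false.
  3 (successors {3, 5, 6}): φ is false.
  4 (successors {3, 4, 5, 7, 8}): φ is false.
  5 (successors {5, 8}): φ is true.
  6 (successors {2, 6}): φ is true.
  7 (successors {4, 5, 7}): φ is false.
  8 (successors {3, 8}): φ is true.
For instance, at 2:
  At 2: q is false, ¬(◇q ∨ r) is false, so q ∨ ¬(◇q ∨ r) is false.
    At 2: ◇q ∨ r is true, so ¬(◇q ∨ r) is false.
      At 2: ◇q is true, r is true, so ◇q ∨ r is true.
Satisfying worlds: {0, 1, 5, 6, 8}

0, 1, 5, 6, 8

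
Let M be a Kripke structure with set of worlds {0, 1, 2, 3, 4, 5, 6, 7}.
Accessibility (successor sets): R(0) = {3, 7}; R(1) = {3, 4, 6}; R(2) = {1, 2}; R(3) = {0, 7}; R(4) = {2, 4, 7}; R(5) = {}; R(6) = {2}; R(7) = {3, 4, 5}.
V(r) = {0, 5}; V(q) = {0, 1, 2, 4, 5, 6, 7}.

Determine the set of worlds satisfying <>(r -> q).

Recall that <>ψ holds at a world iff ψ holds at some accessible world.
Let φ = <>(r -> q). Evaluate φ at each world:
  0 (successors {3, 7}): φ is true.
  1 (successors {3, 4, 6}): φ is true.
  2 (successors {1, 2}): φ is true.
  3 (successors {0, 7}): φ is true.
  4 (successors {2, 4, 7}): φ is true.
  5 (successors ∅): φ is false.
  6 (successors {2}): φ is true.
  7 (successors {3, 4, 5}): φ is true.
For instance, at 0:
  At 0: <>(r -> q) requires r -> q at some successor in {3, 7}.
    r -> q holds at 3, so <>(r -> q) is true at 0.
Satisfying worlds: {0, 1, 2, 3, 4, 6, 7}

0, 1, 2, 3, 4, 6, 7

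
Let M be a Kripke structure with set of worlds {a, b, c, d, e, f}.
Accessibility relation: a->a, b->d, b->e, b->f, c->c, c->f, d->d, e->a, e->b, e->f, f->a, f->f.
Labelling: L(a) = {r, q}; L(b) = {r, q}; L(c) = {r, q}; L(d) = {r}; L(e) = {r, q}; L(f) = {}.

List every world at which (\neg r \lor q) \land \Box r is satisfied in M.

Recall that \Box ψ holds at a world iff ψ holds at every accessible world, and \Diamond ψ holds iff ψ holds at some accessible world.
Let φ = (\neg r \lor q) \land \Box r. Evaluate φ at each world:
  a (successors {a}): φ is true.
  b (successors {d, e, f}): φ is false.
  c (successors {c, f}): φ is false.
  d (successors {d}): φ is false.
  e (successors {a, b, f}): φ is false.
  f (successors {a, f}): φ is false.
For instance, at d:
  At d: \neg r \lor q is false, \Box r is true, so (\neg r \lor q) \land \Box r is false.
    At d: \Box r requires r at every successor {d}.
      At d: r is true.
    So \Box r is true at d.
Satisfying worlds: {a}

a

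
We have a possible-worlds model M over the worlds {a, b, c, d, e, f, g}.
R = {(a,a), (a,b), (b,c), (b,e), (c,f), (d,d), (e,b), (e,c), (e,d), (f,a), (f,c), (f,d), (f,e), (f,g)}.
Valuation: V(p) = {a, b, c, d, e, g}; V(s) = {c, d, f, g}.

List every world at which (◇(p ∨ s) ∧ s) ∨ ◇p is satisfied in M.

a, b, c, d, e, f

Let φ = (◇(p ∨ s) ∧ s) ∨ ◇p. Evaluate φ at each world:
  a (successors {a, b}): φ is true.
  b (successors {c, e}): φ is true.
  c (successors {f}): φ is true.
  d (successors {d}): φ is true.
  e (successors {b, c, d}): φ is true.
  f (successors {a, c, d, e, g}): φ is true.
  g (successors ∅): φ is false.
For instance, at f:
  At f: ◇(p ∨ s) ∧ s is true, ◇p is true, so (◇(p ∨ s) ∧ s) ∨ ◇p is true.
    At f: ◇(p ∨ s) is true, s is true, so ◇(p ∨ s) ∧ s is true.
      At f: ◇(p ∨ s) requires p ∨ s at some successor in {a, c, d, e, g}.
        p ∨ s holds at a, so ◇(p ∨ s) is true at f.
    At f: ◇p requires p at some successor in {a, c, d, e, g}.
      p holds at a, so ◇p is true at f.
Satisfying worlds: {a, b, c, d, e, f}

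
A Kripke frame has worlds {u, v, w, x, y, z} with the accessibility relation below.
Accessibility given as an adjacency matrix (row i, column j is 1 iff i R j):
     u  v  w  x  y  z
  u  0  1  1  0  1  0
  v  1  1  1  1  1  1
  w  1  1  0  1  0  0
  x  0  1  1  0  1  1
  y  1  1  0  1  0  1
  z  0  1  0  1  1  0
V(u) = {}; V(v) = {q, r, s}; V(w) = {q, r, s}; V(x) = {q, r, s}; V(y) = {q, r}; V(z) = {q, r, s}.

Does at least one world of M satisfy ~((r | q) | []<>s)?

Recall that []ψ holds at a world iff ψ holds at every accessible world, and <>ψ holds iff ψ holds at some accessible world.
Let φ = ~((r | q) | []<>s). Evaluate φ at each world:
  u (successors {v, w, y}): φ is false.
  v (successors {u, v, w, x, y, z}): φ is false.
  w (successors {u, v, x}): φ is false.
  x (successors {v, w, y, z}): φ is false.
  y (successors {u, v, x, z}): φ is false.
  z (successors {v, x, y}): φ is false.
For instance, at v:
  At v: (r | q) | []<>s is true, so ~((r | q) | []<>s) is false.
    At v: r | q is true, []<>s is true, so (r | q) | []<>s is true.
      At v: []<>s requires <>s at every successor {u, v, w, x, y, z}.
        At u: <>s is true.
        At v: <>s is true.
        At w: <>s is true.
        At x: <>s is true.
        At y: <>s is true.
        At z: <>s is true.
      So []<>s is true at v.

No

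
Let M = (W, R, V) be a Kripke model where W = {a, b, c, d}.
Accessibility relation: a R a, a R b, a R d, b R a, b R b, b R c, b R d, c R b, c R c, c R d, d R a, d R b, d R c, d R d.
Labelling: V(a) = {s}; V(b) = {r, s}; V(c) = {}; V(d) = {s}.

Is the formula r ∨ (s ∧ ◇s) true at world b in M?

Yes

At b: r is true, s ∧ ◇s is true, so r ∨ (s ∧ ◇s) is true.
  At b: s is true, ◇s is true, so s ∧ ◇s is true.
    At b: ◇s requires s at some successor in {a, b, c, d}.
      s holds at a, so ◇s is true at b.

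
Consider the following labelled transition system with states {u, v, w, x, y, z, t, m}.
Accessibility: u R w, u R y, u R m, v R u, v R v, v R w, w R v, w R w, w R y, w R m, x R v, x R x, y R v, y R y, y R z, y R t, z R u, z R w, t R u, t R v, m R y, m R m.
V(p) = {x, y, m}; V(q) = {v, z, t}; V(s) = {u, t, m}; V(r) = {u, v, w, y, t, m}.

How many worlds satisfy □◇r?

Let φ = □◇r. Evaluate φ at each world:
  u (successors {w, y, m}): φ is true.
  v (successors {u, v, w}): φ is true.
  w (successors {v, w, y, m}): φ is true.
  x (successors {v, x}): φ is true.
  y (successors {v, y, z, t}): φ is true.
  z (successors {u, w}): φ is true.
  t (successors {u, v}): φ is true.
  m (successors {y, m}): φ is true.
For instance, at t:
  At t: □◇r requires ◇r at every successor {u, v}.
      At u: ◇r requires r at some successor in {w, y, m}.
        r holds at w, so ◇r is true at u.
      At v: ◇r requires r at some successor in {u, v, w}.
        r holds at u, so ◇r is true at v.
  So □◇r is true at t.
Satisfying worlds: {u, v, w, x, y, z, t, m}

8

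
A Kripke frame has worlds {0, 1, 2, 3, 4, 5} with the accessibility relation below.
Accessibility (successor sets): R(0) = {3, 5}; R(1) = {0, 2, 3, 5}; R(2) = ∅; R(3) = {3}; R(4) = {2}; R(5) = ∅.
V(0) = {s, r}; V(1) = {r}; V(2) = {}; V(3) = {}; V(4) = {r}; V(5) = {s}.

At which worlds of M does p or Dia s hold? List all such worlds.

Let φ = p or Dia s. Evaluate φ at each world:
  0 (successors {3, 5}): φ is true.
  1 (successors {0, 2, 3, 5}): φ is true.
  2 (successors ∅): φ is false.
  3 (successors {3}): φ is false.
  4 (successors {2}): φ is false.
  5 (successors ∅): φ is false.
For instance, at 1:
  At 1: p is false, Dia s is true, so p or Dia s is true.
    At 1: Dia s requires s at some successor in {0, 2, 3, 5}.
      s holds at 0, so Dia s is true at 1.
Satisfying worlds: {0, 1}

0, 1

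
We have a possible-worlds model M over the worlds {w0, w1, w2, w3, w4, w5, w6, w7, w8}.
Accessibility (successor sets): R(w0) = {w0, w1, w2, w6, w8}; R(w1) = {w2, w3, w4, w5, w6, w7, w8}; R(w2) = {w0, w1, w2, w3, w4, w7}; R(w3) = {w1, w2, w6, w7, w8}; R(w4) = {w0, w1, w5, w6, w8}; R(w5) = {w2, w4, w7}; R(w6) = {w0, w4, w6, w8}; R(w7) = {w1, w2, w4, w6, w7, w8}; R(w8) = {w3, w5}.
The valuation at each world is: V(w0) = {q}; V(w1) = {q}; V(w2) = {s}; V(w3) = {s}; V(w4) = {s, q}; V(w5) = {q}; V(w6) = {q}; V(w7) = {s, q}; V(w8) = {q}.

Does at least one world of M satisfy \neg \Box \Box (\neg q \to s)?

No

Let φ = \neg \Box \Box (\neg q \to s). Evaluate φ at each world:
  w0 (successors {w0, w1, w2, w6, w8}): φ is false.
  w1 (successors {w2, w3, w4, w5, w6, w7, w8}): φ is false.
  w2 (successors {w0, w1, w2, w3, w4, w7}): φ is false.
  w3 (successors {w1, w2, w6, w7, w8}): φ is false.
  w4 (successors {w0, w1, w5, w6, w8}): φ is false.
  w5 (successors {w2, w4, w7}): φ is false.
  w6 (successors {w0, w4, w6, w8}): φ is false.
  w7 (successors {w1, w2, w4, w6, w7, w8}): φ is false.
  w8 (successors {w3, w5}): φ is false.
For instance, at w4:
  At w4: \Box \Box (\neg q \to s) is true, so \neg \Box \Box (\neg q \to s) is false.
    At w4: \Box \Box (\neg q \to s) requires \Box (\neg q \to s) at every successor {w0, w1, w5, w6, w8}.
      At w0: \Box (\neg q \to s) is true.
      At w1: \Box (\neg q \to s) is true.
      At w5: \Box (\neg q \to s) is true.
      At w6: \Box (\neg q \to s) is true.
      At w8: \Box (\neg q \to s) is true.
    So \Box \Box (\neg q \to s) is true at w4.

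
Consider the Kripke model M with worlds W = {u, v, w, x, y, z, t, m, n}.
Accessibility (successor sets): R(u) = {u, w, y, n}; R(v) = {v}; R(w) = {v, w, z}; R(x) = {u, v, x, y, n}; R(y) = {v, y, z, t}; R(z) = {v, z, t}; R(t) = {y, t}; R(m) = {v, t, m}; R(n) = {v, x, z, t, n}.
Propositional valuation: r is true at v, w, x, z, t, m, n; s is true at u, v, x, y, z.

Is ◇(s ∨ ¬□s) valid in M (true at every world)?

Yes

Let φ = ◇(s ∨ ¬□s). Evaluate φ at each world:
  u (successors {u, w, y, n}): φ is true.
  v (successors {v}): φ is true.
  w (successors {v, w, z}): φ is true.
  x (successors {u, v, x, y, n}): φ is true.
  y (successors {v, y, z, t}): φ is true.
  z (successors {v, z, t}): φ is true.
  t (successors {y, t}): φ is true.
  m (successors {v, t, m}): φ is true.
  n (successors {v, x, z, t, n}): φ is true.
For instance, at y:
  At y: ◇(s ∨ ¬□s) requires s ∨ ¬□s at some successor in {v, y, z, t}.
    s ∨ ¬□s holds at v, so ◇(s ∨ ¬□s) is true at y.
      At v: s is true, ¬□s is false, so s ∨ ¬□s is true.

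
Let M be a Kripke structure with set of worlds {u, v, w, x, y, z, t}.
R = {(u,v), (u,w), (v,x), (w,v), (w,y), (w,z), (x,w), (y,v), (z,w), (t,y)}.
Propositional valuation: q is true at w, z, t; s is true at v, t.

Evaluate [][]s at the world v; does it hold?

Recall that []ψ holds at a world iff ψ holds at every accessible world, and <>ψ holds iff ψ holds at some accessible world.
At v: [][]s requires []s at every successor {x}.
  []s fails at x, so [][]s is false at v.
    At x: []s requires s at every successor {w}.
      s fails at w, so []s is false at x.

No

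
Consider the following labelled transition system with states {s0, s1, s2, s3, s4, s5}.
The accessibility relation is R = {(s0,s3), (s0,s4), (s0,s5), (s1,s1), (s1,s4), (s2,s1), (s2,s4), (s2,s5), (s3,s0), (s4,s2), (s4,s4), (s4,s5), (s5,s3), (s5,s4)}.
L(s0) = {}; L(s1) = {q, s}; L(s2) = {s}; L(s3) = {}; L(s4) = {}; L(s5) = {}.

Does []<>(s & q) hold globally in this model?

No

Let φ = []<>(s & q). Evaluate φ at each world:
  s0 (successors {s3, s4, s5}): φ is false.
  s1 (successors {s1, s4}): φ is false.
  s2 (successors {s1, s4, s5}): φ is false.
  s3 (successors {s0}): φ is false.
  s4 (successors {s2, s4, s5}): φ is false.
  s5 (successors {s3, s4}): φ is false.
Detail at s0 (counterexample):
  At s0: []<>(s & q) requires <>(s & q) at every successor {s3, s4, s5}.
    <>(s & q) fails at s3, so []<>(s & q) is false at s0.
      At s3: <>(s & q) requires s & q at some successor in {s0}.
        At s0: s & q is false.
      So <>(s & q) is false at s3.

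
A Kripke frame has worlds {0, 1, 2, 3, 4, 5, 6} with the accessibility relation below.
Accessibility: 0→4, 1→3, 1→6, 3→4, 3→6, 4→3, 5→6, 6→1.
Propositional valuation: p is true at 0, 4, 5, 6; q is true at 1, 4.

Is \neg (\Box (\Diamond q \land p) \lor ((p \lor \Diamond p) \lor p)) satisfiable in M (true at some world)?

No

Recall that \Box ψ holds at a world iff ψ holds at every accessible world, and \Diamond ψ holds iff ψ holds at some accessible world.
Let φ = \neg (\Box (\Diamond q \land p) \lor ((p \lor \Diamond p) \lor p)). Evaluate φ at each world:
  0 (successors {4}): φ is false.
  1 (successors {3, 6}): φ is false.
  2 (successors ∅): φ is false.
  3 (successors {4, 6}): φ is false.
  4 (successors {3}): φ is false.
  5 (successors {6}): φ is false.
  6 (successors {1}): φ is false.
For instance, at 3:
  At 3: \Box (\Diamond q \land p) \lor ((p \lor \Diamond p) \lor p) is true, so \neg (\Box (\Diamond q \land p) \lor ((p \lor \Diamond p) \lor p)) is false.
    At 3: \Box (\Diamond q \land p) is false, (p \lor \Diamond p) \lor p is true, so \Box (\Diamond q \land p) \lor ((p \lor \Diamond p) \lor p) is true.
      At 3: \Box (\Diamond q \land p) requires \Diamond q \land p at every successor {4, 6}.
        \Diamond q \land p fails at 4, so \Box (\Diamond q \land p) is false at 3.
      At 3: p \lor \Diamond p is true, p is false, so (p \lor \Diamond p) \lor p is true.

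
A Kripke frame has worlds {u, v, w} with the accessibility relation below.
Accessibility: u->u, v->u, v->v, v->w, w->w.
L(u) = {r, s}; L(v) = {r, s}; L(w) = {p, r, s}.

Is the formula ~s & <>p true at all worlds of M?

Let φ = ~s & <>p. Evaluate φ at each world:
  u (successors {u}): φ is false.
  v (successors {u, v, w}): φ is false.
  w (successors {w}): φ is false.
Detail at u (counterexample):
  At u: ~s is false, <>p is false, so ~s & <>p is false.
    At u: <>p requires p at some successor in {u}.
      At u: p is false.
    So <>p is false at u.

No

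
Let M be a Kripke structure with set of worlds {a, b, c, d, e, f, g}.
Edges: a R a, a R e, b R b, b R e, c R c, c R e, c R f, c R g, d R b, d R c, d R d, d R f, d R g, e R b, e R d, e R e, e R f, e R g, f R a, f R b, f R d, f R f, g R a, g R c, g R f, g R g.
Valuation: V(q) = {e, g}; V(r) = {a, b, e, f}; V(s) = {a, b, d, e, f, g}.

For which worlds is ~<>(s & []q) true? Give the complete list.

a, b, c, d, e, f, g

Let φ = ~<>(s & []q). Evaluate φ at each world:
  a (successors {a, e}): φ is true.
  b (successors {b, e}): φ is true.
  c (successors {c, e, f, g}): φ is true.
  d (successors {b, c, d, f, g}): φ is true.
  e (successors {b, d, e, f, g}): φ is true.
  f (successors {a, b, d, f}): φ is true.
  g (successors {a, c, f, g}): φ is true.
For instance, at a:
  At a: <>(s & []q) is false, so ~<>(s & []q) is true.
    At a: <>(s & []q) requires s & []q at some successor in {a, e}.
      At a: s & []q is false.
      At e: s & []q is false.
    So <>(s & []q) is false at a.
Satisfying worlds: {a, b, c, d, e, f, g}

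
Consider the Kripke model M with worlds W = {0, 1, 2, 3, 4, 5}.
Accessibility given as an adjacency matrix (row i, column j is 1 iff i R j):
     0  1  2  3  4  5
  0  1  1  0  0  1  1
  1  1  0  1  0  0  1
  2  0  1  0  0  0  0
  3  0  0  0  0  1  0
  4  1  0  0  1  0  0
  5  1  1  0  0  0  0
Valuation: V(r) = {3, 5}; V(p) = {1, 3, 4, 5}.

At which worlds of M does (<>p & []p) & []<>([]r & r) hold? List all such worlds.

none

Recall that []ψ holds at a world iff ψ holds at every accessible world, and <>ψ holds iff ψ holds at some accessible world.
Let φ = (<>p & []p) & []<>([]r & r). Evaluate φ at each world:
  0 (successors {0, 1, 4, 5}): φ is false.
  1 (successors {0, 2, 5}): φ is false.
  2 (successors {1}): φ is false.
  3 (successors {4}): φ is false.
  4 (successors {0, 3}): φ is false.
  5 (successors {0, 1}): φ is false.
For instance, at 0:
  At 0: <>p & []p is false, []<>([]r & r) is false, so (<>p & []p) & []<>([]r & r) is false.
    At 0: <>p is true, []p is false, so <>p & []p is false.
      At 0: <>p requires p at some successor in {0, 1, 4, 5}.
        p holds at 1, so <>p is true at 0.
      At 0: []p requires p at every successor {0, 1, 4, 5}.
        p fails at 0, so []p is false at 0.
    At 0: []<>([]r & r) requires <>([]r & r) at every successor {0, 1, 4, 5}.
      <>([]r & r) fails at 0, so []<>([]r & r) is false at 0.
Satisfying worlds: none.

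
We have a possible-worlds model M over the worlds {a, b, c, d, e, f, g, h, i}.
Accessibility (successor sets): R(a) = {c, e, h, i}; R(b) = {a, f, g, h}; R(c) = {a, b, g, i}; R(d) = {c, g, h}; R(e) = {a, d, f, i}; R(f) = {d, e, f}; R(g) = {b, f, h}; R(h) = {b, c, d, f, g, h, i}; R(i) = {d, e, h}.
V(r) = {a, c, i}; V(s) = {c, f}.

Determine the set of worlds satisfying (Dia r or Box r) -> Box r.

f, g, i

Recall that Box ψ holds at a world iff ψ holds at every accessible world, and Dia ψ holds iff ψ holds at some accessible world.
Let φ = (Dia r or Box r) -> Box r. Evaluate φ at each world:
  a (successors {c, e, h, i}): φ is false.
  b (successors {a, f, g, h}): φ is false.
  c (successors {a, b, g, i}): φ is false.
  d (successors {c, g, h}): φ is false.
  e (successors {a, d, f, i}): φ is false.
  f (successors {d, e, f}): φ is true.
  g (successors {b, f, h}): φ is true.
  h (successors {b, c, d, f, g, h, i}): φ is false.
  i (successors {d, e, h}): φ is true.
For instance, at h:
  At h: Dia r or Box r is true, Box r is false, so (Dia r or Box r) -> Box r is false.
    At h: Dia r is true, Box r is false, so Dia r or Box r is true.
      At h: Dia r requires r at some successor in {b, c, d, f, g, h, i}.
        r holds at c, so Dia r is true at h.
      At h: Box r requires r at every successor {b, c, d, f, g, h, i}.
        r fails at b, so Box r is false at h.
    At h: Box r requires r at every successor {b, c, d, f, g, h, i}.
      r fails at b, so Box r is false at h.
Satisfying worlds: {f, g, i}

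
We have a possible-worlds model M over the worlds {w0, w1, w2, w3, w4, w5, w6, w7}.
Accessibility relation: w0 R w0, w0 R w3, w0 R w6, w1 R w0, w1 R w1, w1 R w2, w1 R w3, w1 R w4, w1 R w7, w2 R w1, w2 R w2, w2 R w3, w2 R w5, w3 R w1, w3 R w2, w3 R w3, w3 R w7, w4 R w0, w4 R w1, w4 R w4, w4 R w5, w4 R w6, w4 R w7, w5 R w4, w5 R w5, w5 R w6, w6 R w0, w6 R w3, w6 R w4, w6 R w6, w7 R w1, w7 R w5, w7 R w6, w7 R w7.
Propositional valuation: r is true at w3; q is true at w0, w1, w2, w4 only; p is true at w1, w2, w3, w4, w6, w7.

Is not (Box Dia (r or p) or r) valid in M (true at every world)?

No

Let φ = not (Box Dia (r or p) or r). Evaluate φ at each world:
  w0 (successors {w0, w3, w6}): φ is false.
  w1 (successors {w0, w1, w2, w3, w4, w7}): φ is false.
  w2 (successors {w1, w2, w3, w5}): φ is false.
  w3 (successors {w1, w2, w3, w7}): φ is false.
  w4 (successors {w0, w1, w4, w5, w6, w7}): φ is false.
  w5 (successors {w4, w5, w6}): φ is false.
  w6 (successors {w0, w3, w4, w6}): φ is false.
  w7 (successors {w1, w5, w6, w7}): φ is false.
Detail at w0 (counterexample):
  At w0: Box Dia (r or p) or r is true, so not (Box Dia (r or p) or r) is false.
    At w0: Box Dia (r or p) is true, r is false, so Box Dia (r or p) or r is true.
      At w0: Box Dia (r or p) requires Dia (r or p) at every successor {w0, w3, w6}.
        At w0: Dia (r or p) is true.
        At w3: Dia (r or p) is true.
        At w6: Dia (r or p) is true.
      So Box Dia (r or p) is true at w0.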